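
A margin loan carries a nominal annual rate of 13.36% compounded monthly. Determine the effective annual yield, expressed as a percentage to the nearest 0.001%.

EAR = (1 + 0.1336/12)^12 − 1.
= 1.142092 − 1 = 14.209%.

14.209%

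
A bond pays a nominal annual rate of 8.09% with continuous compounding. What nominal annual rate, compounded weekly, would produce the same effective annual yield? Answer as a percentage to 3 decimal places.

8.096%

EAR under continuous compounding: e^0.0809 − 1 = 0.084262.
Solve (1 + r/52)^52 = 1.084262: r/52 = 1.084262^(1/52) − 1 = 0.001557, so r = 0.080963 = 8.096%.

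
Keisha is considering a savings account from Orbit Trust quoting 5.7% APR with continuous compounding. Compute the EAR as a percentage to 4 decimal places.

5.8656%

With continuous compounding, EAR = e^0.057 − 1.
e^0.057 = 1.058656, so EAR = 0.058656 = 5.8656%.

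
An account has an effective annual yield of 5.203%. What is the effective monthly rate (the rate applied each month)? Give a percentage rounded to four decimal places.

0.4236%

The per-month rate i satisfies (1 + i)^12 = 1 + 0.05203.
i = 1.05203^(1/12) − 1 = 0.0042357 = 0.4236%.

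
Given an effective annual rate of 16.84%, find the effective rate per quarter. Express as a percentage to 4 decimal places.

The per-quarter rate i satisfies (1 + i)^4 = 1 + 0.1684.
i = 1.1684^(1/4) − 1 = 0.0396757 = 3.9676%.

3.9676%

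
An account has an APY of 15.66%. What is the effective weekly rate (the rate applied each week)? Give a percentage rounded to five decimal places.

0.28017%

The per-week rate i satisfies (1 + i)^52 = 1 + 0.1566.
i = 1.1566^(1/52) − 1 = 0.0028017 = 0.28017%.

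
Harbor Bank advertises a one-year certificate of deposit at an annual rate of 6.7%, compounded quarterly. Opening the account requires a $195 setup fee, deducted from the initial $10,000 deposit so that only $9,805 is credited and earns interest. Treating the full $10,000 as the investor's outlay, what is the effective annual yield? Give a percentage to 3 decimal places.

4.786%

Value after one year: 9,805 × (1 + 0.067/4)^4 = 9,805 × 1.068702 = $10,478.63.
Effective yield on the $10,000 outlay: 10,478.63 / 10,000 − 1 = 0.047863 = 4.786%.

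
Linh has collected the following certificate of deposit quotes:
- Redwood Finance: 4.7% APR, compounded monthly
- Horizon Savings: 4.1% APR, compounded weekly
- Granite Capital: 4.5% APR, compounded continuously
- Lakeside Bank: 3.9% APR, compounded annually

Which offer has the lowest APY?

Redwood Finance: (1 + 0.047/12)^12 − 1 = 4.803%
Horizon Savings: (1 + 0.041/52)^52 − 1 = 4.184%
Granite Capital: e^0.045 − 1 = 4.603%
Lakeside Bank: compounded annually, EAR = 3.900%
The lowest effective annual rate is Lakeside Bank at 3.900%.

Lakeside Bank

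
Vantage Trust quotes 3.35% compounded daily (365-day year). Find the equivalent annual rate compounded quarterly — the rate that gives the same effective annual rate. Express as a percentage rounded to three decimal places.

EAR = (1 + 0.0335/365)^365 − 1 = 0.034066.
Solve (1 + r/4)^4 = 1.034066: r/4 = 1.034066^(1/4) − 1 = 0.008410, so r = 0.033639 = 3.364%.

3.364%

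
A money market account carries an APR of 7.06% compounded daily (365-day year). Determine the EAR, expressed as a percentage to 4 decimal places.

EAR = (1 + 0.0706/365)^365 − 1.
= (1 + 0.000193)^365 − 1 = 1.073145 − 1 = 7.3145%.

7.3145%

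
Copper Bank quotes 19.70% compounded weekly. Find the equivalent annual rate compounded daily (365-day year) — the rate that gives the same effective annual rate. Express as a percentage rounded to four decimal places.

19.6681%

EAR = (1 + 0.1970/52)^52 − 1 = 0.217291.
Solve (1 + r/365)^365 = 1.217291: r/365 = 1.217291^(1/365) − 1 = 0.000539, so r = 0.196681 = 19.6681%.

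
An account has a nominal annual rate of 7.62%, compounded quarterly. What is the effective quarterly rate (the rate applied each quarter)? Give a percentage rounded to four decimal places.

1.9050%

With a nominal annual rate compounded quarterly, the periodic rate is the nominal rate divided by 4.
i = 0.0762 / 4 = 0.0190500 = 1.9050%.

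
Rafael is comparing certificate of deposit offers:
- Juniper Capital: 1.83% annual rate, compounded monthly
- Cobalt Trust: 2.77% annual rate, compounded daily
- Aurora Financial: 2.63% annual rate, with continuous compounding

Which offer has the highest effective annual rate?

Juniper Capital: (1 + 0.0183/12)^12 − 1 = 1.845%
Cobalt Trust: (1 + 0.0277/365)^365 − 1 = 2.809%
Aurora Financial: e^0.0263 − 1 = 2.665%
The highest effective annual rate is Cobalt Trust at 2.809%.

Cobalt Trust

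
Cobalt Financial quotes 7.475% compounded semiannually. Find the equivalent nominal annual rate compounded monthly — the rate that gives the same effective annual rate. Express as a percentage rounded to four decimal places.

7.3612%

EAR = (1 + 0.07475/2)^2 − 1 = 0.076147.
Solve (1 + r/12)^12 = 1.076147: r/12 = 1.076147^(1/12) − 1 = 0.006134, so r = 0.073612 = 7.3612%.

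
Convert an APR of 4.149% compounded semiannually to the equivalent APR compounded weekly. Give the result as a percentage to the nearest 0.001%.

4.108%

EAR = (1 + 0.04149/2)^2 − 1 = 0.041920.
Solve (1 + r/52)^52 = 1.041920: r/52 = 1.041920^(1/52) − 1 = 0.000790, so r = 0.041082 = 4.108%.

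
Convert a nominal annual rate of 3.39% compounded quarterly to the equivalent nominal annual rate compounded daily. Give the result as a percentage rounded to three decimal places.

3.376%

EAR = (1 + 0.0339/4)^4 − 1 = 0.034333.
Solve (1 + r/365)^365 = 1.034333: r/365 = 1.034333^(1/365) − 1 = 0.000092, so r = 0.033759 = 3.376%.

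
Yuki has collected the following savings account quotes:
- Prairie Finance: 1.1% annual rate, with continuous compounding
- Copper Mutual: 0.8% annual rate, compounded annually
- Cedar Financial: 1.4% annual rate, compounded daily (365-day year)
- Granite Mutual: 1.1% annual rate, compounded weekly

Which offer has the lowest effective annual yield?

Copper Mutual

Prairie Finance: e^0.011 − 1 = 1.106%
Copper Mutual: compounded annually, EAR = 0.800%
Cedar Financial: (1 + 0.014/365)^365 − 1 = 1.410%
Granite Mutual: (1 + 0.011/52)^52 − 1 = 1.106%
The lowest effective annual rate is Copper Mutual at 0.800%.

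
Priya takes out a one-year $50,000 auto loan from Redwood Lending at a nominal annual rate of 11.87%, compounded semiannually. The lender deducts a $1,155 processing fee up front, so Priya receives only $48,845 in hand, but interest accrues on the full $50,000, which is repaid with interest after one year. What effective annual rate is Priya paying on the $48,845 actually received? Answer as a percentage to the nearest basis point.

14.88%

Amount owed after one year: 50,000 × (1 + 0.1187/2)^2 = 50,000 × 1.122222 = $56,111.12.
Effective rate on net proceeds: 56,111.12 / 48,845 − 1 = 0.148759 = 14.88%.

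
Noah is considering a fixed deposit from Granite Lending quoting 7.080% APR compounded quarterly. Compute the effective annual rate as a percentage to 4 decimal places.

EAR = (1 + 0.07080/4)^4 − 1.
= (1 + 0.017700)^4 − 1 = 1.072702 − 1 = 7.2702%.

7.2702%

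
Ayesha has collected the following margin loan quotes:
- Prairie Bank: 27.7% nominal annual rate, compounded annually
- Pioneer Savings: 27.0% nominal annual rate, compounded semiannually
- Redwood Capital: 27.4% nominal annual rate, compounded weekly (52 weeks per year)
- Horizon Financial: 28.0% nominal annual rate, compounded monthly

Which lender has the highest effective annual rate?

Horizon Financial

Prairie Bank: compounded annually, EAR = 27.700%
Pioneer Savings: (1 + 0.270/2)^2 − 1 = 28.822%
Redwood Capital: (1 + 0.274/52)^52 − 1 = 31.427%
Horizon Financial: (1 + 0.280/12)^12 − 1 = 31.888%
The highest effective annual rate is Horizon Financial at 31.888%.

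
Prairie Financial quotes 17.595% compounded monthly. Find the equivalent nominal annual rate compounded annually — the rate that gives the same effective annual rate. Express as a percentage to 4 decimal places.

EAR = (1 + 0.17595/12)^12 − 1 = 0.190856.
Compounded annually, the equivalent nominal rate is the EAR itself: 19.0856%.

19.0856%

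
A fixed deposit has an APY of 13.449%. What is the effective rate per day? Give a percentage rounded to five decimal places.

0.03458%

The per-day rate i satisfies (1 + i)^365 = 1 + 0.13449.
i = 1.13449^(1/365) − 1 = 0.0003458 = 0.03458%.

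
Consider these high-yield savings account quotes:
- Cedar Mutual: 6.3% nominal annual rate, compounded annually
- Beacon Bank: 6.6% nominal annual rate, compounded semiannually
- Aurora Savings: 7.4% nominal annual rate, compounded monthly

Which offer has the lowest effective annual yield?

Cedar Mutual: compounded annually, EAR = 6.300%
Beacon Bank: (1 + 0.066/2)^2 − 1 = 6.709%
Aurora Savings: (1 + 0.074/12)^12 − 1 = 7.656%
The lowest effective annual rate is Cedar Mutual at 6.300%.

Cedar Mutual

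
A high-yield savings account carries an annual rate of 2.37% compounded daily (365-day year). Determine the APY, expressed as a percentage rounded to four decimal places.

2.3982%

EAR = (1 + 0.0237/365)^365 − 1.
= (1 + 0.000065)^365 − 1 = 1.023982 − 1 = 2.3982%.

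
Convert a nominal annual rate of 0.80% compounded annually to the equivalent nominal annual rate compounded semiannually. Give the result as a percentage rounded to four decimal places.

Compounded annually, EAR = nominal = 0.008000.
Solve (1 + r/2)^2 = 1.008000: r/2 = 1.008000^(1/2) − 1 = 0.003992, so r = 0.007984 = 0.7984%.

0.7984%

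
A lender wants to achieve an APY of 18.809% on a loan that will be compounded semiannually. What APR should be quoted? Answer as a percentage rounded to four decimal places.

(1 + r/2)^2 − 1 = 0.18809, so 1 + r/2 = 1.18809^(1/2).
r/2 = 0.089995, so r = 0.179991 = 17.9991%.

17.9991%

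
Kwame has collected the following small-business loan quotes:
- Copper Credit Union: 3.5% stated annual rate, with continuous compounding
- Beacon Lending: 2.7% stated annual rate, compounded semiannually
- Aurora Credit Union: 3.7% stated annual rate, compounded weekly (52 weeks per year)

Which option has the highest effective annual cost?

Copper Credit Union: e^0.035 − 1 = 3.562%
Beacon Lending: (1 + 0.027/2)^2 − 1 = 2.718%
Aurora Credit Union: (1 + 0.037/52)^52 − 1 = 3.768%
The highest effective annual rate is Aurora Credit Union at 3.768%.

Aurora Credit Union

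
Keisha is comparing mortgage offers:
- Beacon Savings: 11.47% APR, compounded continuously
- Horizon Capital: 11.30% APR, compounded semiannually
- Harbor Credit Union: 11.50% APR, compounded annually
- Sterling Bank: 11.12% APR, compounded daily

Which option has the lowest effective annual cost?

Harbor Credit Union

Beacon Savings: e^0.1147 − 1 = 12.154%
Horizon Capital: (1 + 0.1130/2)^2 − 1 = 11.619%
Harbor Credit Union: compounded annually, EAR = 11.500%
Sterling Bank: (1 + 0.1112/365)^365 − 1 = 11.760%
The lowest effective annual rate is Harbor Credit Union at 11.500%.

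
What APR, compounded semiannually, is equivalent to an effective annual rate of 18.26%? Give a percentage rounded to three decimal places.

(1 + r/2)^2 − 1 = 0.1826, so 1 + r/2 = 1.1826^(1/2).
r/2 = 0.087474, so r = 0.174948 = 17.495%.

17.495%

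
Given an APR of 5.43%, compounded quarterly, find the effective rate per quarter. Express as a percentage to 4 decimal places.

With a nominal annual rate compounded quarterly, the periodic rate is the nominal rate divided by 4.
i = 0.0543 / 4 = 0.0135750 = 1.3575%.

1.3575%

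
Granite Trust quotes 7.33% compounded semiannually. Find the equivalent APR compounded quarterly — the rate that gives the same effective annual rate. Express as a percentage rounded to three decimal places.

7.264%

EAR = (1 + 0.0733/2)^2 − 1 = 0.074643.
Solve (1 + r/4)^4 = 1.074643: r/4 = 1.074643^(1/4) − 1 = 0.018160, so r = 0.072640 = 7.264%.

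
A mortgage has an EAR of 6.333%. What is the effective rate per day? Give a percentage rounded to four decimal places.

The per-day rate i satisfies (1 + i)^365 = 1 + 0.06333.
i = 1.06333^(1/365) − 1 = 0.0001682 = 0.0168%.

0.0168%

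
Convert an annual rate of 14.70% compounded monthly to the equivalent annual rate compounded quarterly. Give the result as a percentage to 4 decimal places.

EAR = (1 + 0.1470/12)^12 − 1 = 0.157320.
Solve (1 + r/4)^4 = 1.157320: r/4 = 1.157320^(1/4) − 1 = 0.037202, so r = 0.148808 = 14.8808%.

14.8808%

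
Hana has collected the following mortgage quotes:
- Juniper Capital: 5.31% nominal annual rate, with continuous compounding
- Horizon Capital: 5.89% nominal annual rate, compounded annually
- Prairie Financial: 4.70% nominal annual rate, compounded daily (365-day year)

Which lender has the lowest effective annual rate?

Prairie Financial

Juniper Capital: e^0.0531 − 1 = 5.454%
Horizon Capital: compounded annually, EAR = 5.890%
Prairie Financial: (1 + 0.0470/365)^365 − 1 = 4.812%
The lowest effective annual rate is Prairie Financial at 4.812%.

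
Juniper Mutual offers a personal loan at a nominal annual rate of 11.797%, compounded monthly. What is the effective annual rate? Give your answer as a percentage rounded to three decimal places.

12.456%

EAR = (1 + 0.11797/12)^12 − 1.
= (1 + 0.009831)^12 − 1 = 1.124562 − 1 = 12.456%.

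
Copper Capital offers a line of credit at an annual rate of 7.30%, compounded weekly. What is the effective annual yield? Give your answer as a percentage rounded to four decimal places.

7.5675%

EAR = (1 + 0.0730/52)^52 − 1.
= 1.075675 − 1 = 7.5675%.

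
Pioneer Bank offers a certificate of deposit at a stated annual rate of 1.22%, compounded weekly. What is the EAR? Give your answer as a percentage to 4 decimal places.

EAR = (1 + 0.0122/52)^52 − 1.
= 1.012273 − 1 = 1.2273%.

1.2273%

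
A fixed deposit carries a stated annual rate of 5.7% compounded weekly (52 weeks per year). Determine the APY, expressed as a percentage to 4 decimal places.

5.8623%

EAR = (1 + 0.057/52)^52 − 1.
= 1.058623 − 1 = 5.8623%.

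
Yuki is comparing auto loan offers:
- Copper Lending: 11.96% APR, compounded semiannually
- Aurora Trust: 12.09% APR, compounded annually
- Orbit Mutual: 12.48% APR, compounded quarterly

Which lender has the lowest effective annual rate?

Copper Lending: (1 + 0.1196/2)^2 − 1 = 12.318%
Aurora Trust: compounded annually, EAR = 12.090%
Orbit Mutual: (1 + 0.1248/4)^4 − 1 = 13.076%
The lowest effective annual rate is Aurora Trust at 12.090%.

Aurora Trust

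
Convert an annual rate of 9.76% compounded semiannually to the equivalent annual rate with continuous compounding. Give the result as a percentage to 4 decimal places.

EAR = (1 + 0.0976/2)^2 − 1 = 0.099981.
Equivalent continuous rate: r = ln(1 + 0.099981) = 0.095293 = 9.5293%.

9.5293%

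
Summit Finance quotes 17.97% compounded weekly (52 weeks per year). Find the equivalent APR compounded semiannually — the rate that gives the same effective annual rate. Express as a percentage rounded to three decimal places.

EAR = (1 + 0.1797/52)^52 − 1 = 0.196488.
Solve (1 + r/2)^2 = 1.196488: r/2 = 1.196488^(1/2) − 1 = 0.093841, so r = 0.187681 = 18.768%.

18.768%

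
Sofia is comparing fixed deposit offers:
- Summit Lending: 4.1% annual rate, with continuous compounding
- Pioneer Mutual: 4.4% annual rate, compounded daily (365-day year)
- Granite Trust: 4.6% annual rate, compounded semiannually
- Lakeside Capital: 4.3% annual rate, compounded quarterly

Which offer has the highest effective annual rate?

Granite Trust

Summit Lending: e^0.041 − 1 = 4.185%
Pioneer Mutual: (1 + 0.044/365)^365 − 1 = 4.498%
Granite Trust: (1 + 0.046/2)^2 − 1 = 4.653%
Lakeside Capital: (1 + 0.043/4)^4 − 1 = 4.370%
The highest effective annual rate is Granite Trust at 4.653%.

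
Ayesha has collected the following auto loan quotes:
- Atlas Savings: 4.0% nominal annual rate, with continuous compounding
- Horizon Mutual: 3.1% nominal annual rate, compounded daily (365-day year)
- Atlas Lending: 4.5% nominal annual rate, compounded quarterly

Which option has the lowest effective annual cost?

Atlas Savings: e^0.040 − 1 = 4.081%
Horizon Mutual: (1 + 0.031/365)^365 − 1 = 3.148%
Atlas Lending: (1 + 0.045/4)^4 − 1 = 4.577%
The lowest effective annual rate is Horizon Mutual at 3.148%.

Horizon Mutual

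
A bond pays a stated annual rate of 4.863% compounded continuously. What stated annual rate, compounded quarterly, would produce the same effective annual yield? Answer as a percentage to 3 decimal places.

4.893%

EAR under continuous compounding: e^0.04863 − 1 = 0.049832.
Solve (1 + r/4)^4 = 1.049832: r/4 = 1.049832^(1/4) − 1 = 0.012232, so r = 0.048927 = 4.893%.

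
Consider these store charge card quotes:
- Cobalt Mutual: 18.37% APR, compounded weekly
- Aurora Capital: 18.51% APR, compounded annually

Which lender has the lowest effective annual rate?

Cobalt Mutual: (1 + 0.1837/52)^52 − 1 = 20.127%
Aurora Capital: compounded annually, EAR = 18.510%
The lowest effective annual rate is Aurora Capital at 18.510%.

Aurora Capital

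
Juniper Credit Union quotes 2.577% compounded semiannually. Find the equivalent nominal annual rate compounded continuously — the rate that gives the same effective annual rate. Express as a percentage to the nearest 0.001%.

EAR = (1 + 0.02577/2)^2 − 1 = 0.025936.
Equivalent continuous rate: r = ln(1 + 0.025936) = 0.025605 = 2.561%.

2.561%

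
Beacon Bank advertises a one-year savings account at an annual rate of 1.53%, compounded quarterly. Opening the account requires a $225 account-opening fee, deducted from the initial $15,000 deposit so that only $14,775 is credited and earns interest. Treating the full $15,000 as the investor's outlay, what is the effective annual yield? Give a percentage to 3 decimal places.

Value after one year: 14,775 × (1 + 0.0153/4)^4 = 14,775 × 1.015388 = $15,002.36.
Effective yield on the $15,000 outlay: 15,002.36 / 15,000 − 1 = 0.000157 = 0.016%.

0.016%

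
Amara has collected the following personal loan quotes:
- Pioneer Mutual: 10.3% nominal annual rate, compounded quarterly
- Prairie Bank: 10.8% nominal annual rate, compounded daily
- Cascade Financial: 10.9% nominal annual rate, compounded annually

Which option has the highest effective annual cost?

Prairie Bank

Pioneer Mutual: (1 + 0.103/4)^4 − 1 = 10.705%
Prairie Bank: (1 + 0.108/365)^365 − 1 = 11.403%
Cascade Financial: compounded annually, EAR = 10.900%
The highest effective annual rate is Prairie Bank at 11.403%.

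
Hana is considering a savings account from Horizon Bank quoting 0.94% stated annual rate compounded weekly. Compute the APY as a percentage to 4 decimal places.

EAR = (1 + 0.0094/52)^52 − 1.
= (1 + 0.000181)^52 − 1 = 1.009443 − 1 = 0.9443%.

0.9443%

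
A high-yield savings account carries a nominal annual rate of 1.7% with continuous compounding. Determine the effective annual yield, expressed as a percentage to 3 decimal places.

With continuous compounding, EAR = e^0.017 − 1.
e^0.017 = 1.017145, so EAR = 0.017145 = 1.715%.

1.715%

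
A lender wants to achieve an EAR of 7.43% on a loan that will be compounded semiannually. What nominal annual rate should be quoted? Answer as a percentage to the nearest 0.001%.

(1 + r/2)^2 − 1 = 0.0743, so 1 + r/2 = 1.0743^(1/2).
r/2 = 0.036484, so r = 0.072969 = 7.297%.

7.297%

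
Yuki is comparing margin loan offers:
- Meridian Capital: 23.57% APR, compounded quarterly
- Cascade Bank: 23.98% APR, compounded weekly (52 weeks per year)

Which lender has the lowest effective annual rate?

Meridian Capital: (1 + 0.2357/4)^4 − 1 = 25.736%
Cascade Bank: (1 + 0.2398/52)^52 − 1 = 27.029%
The lowest effective annual rate is Meridian Capital at 25.736%.

Meridian Capital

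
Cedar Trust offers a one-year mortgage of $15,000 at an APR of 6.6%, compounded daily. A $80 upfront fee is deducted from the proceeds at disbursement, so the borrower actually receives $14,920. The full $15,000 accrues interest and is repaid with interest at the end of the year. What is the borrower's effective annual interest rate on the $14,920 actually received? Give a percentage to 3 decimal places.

Amount owed after one year: 15,000 × (1 + 0.066/365)^365 = 15,000 × 1.068220 = $16,023.31.
Effective rate on net proceeds: 16,023.31 / 14,920 − 1 = 0.073948 = 7.395%.

7.395%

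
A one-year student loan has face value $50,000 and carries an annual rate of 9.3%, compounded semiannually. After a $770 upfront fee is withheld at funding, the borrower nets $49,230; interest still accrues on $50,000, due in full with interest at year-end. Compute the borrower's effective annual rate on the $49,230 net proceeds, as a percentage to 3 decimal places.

Amount owed after one year: 50,000 × (1 + 0.093/2)^2 = 50,000 × 1.095162 = $54,758.11.
Effective rate on net proceeds: 54,758.11 / 49,230 − 1 = 0.112292 = 11.229%.

11.229%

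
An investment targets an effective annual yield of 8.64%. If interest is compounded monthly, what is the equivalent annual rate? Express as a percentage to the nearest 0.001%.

(1 + r/12)^12 − 1 = 0.0864, so 1 + r/12 = 1.0864^(1/12).
r/12 = 0.006930, so r = 0.083156 = 8.316%.

8.316%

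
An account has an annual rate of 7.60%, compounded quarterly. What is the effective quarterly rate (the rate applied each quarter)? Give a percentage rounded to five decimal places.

With a nominal annual rate compounded quarterly, the periodic rate is the nominal rate divided by 4.
i = 0.0760 / 4 = 0.0190000 = 1.90000%.

1.90000%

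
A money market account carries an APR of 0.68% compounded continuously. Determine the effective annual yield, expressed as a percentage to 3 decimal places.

0.682%

With continuous compounding, EAR = e^0.0068 − 1.
e^0.0068 = 1.006823, so EAR = 0.006823 = 0.682%.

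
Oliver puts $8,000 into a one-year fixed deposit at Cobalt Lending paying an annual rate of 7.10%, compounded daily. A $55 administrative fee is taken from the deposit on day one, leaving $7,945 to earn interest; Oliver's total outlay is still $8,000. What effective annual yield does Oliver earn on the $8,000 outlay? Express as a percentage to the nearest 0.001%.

6.619%

Value after one year: 7,945 × (1 + 0.0710/365)^365 = 7,945 × 1.073574 = $8,529.54.
Effective yield on the $8,000 outlay: 8,529.54 / 8,000 − 1 = 0.066193 = 6.619%.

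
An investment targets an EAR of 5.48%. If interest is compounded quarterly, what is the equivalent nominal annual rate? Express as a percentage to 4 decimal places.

(1 + r/4)^4 − 1 = 0.0548, so 1 + r/4 = 1.0548^(1/4).
r/4 = 0.013427, so r = 0.053709 = 5.3709%.

5.3709%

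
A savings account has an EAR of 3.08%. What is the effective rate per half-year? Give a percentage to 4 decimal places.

The per-half-year rate i satisfies (1 + i)^2 = 1 + 0.0308.
i = 1.0308^(1/2) − 1 = 0.0152832 = 1.5283%.

1.5283%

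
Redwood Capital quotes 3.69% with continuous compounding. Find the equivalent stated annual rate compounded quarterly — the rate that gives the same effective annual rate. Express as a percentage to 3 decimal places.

3.707%

EAR under continuous compounding: e^0.0369 − 1 = 0.037589.
Solve (1 + r/4)^4 = 1.037589: r/4 = 1.037589^(1/4) − 1 = 0.009268, so r = 0.037071 = 3.707%.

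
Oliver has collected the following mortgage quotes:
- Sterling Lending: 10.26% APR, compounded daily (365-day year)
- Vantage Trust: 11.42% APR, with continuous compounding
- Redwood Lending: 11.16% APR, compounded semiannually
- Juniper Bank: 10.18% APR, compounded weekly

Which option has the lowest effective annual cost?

Juniper Bank

Sterling Lending: (1 + 0.1026/365)^365 − 1 = 10.803%
Vantage Trust: e^0.1142 − 1 = 12.098%
Redwood Lending: (1 + 0.1116/2)^2 − 1 = 11.471%
Juniper Bank: (1 + 0.1018/52)^52 − 1 = 10.705%
The lowest effective annual rate is Juniper Bank at 10.705%.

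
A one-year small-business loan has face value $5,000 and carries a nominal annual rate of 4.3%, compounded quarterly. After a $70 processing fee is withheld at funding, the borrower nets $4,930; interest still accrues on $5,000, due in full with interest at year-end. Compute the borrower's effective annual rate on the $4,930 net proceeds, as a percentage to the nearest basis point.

5.85%

Amount owed after one year: 5,000 × (1 + 0.043/4)^4 = 5,000 × 1.043698 = $5,218.49.
Effective rate on net proceeds: 5,218.49 / 4,930 − 1 = 0.058518 = 5.85%.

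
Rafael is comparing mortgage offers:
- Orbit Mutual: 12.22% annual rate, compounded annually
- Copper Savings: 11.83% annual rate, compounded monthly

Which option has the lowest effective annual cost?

Orbit Mutual: compounded annually, EAR = 12.220%
Copper Savings: (1 + 0.1183/12)^12 − 1 = 12.493%
The lowest effective annual rate is Orbit Mutual at 12.220%.

Orbit Mutual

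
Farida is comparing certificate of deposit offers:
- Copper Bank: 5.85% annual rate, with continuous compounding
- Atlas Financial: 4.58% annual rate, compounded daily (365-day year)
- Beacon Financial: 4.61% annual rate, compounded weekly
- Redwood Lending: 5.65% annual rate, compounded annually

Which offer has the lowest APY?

Copper Bank: e^0.0585 − 1 = 6.024%
Atlas Financial: (1 + 0.0458/365)^365 − 1 = 4.686%
Beacon Financial: (1 + 0.0461/52)^52 − 1 = 4.716%
Redwood Lending: compounded annually, EAR = 5.650%
The lowest effective annual rate is Atlas Financial at 4.686%.

Atlas Financial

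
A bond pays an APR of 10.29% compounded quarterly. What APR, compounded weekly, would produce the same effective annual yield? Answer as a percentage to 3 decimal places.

10.170%

EAR = (1 + 0.1029/4)^4 − 1 = 0.106939.
Solve (1 + r/52)^52 = 1.106939: r/52 = 1.106939^(1/52) − 1 = 0.001956, so r = 0.101698 = 10.170%.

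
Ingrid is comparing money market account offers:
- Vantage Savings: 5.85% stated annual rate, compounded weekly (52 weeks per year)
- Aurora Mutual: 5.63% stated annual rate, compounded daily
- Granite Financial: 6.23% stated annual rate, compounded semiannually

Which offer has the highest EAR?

Vantage Savings: (1 + 0.0585/52)^52 − 1 = 6.021%
Aurora Mutual: (1 + 0.0563/365)^365 − 1 = 5.791%
Granite Financial: (1 + 0.0623/2)^2 − 1 = 6.327%
The highest effective annual rate is Granite Financial at 6.327%.

Granite Financial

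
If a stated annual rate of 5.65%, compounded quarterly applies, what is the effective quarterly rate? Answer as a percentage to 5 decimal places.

1.41250%

With a nominal annual rate compounded quarterly, the periodic rate is the nominal rate divided by 4.
i = 0.0565 / 4 = 0.0141250 = 1.41250%.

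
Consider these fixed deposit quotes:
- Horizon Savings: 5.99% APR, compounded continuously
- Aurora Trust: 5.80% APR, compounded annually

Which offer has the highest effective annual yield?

Horizon Savings: e^0.0599 − 1 = 6.173%
Aurora Trust: compounded annually, EAR = 5.800%
The highest effective annual rate is Horizon Savings at 6.173%.

Horizon Savings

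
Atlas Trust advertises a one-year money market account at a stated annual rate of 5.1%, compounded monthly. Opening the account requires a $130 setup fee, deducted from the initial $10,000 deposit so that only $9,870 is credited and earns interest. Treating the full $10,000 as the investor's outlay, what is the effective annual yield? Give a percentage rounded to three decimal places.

Value after one year: 9,870 × (1 + 0.051/12)^12 = 9,870 × 1.052209 = $10,385.30.
Effective yield on the $10,000 outlay: 10,385.30 / 10,000 − 1 = 0.038530 = 3.853%.

3.853%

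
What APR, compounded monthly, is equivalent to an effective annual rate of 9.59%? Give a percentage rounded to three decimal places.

(1 + r/12)^12 − 1 = 0.0959, so 1 + r/12 = 1.0959^(1/12).
r/12 = 0.007661, so r = 0.091926 = 9.193%.

9.193%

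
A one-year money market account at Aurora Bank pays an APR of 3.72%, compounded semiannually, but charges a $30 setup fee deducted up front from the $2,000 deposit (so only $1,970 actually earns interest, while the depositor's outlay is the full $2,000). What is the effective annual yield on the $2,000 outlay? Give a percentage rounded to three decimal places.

2.198%

Value after one year: 1,970 × (1 + 0.0372/2)^2 = 1,970 × 1.037546 = $2,043.97.
Effective yield on the $2,000 outlay: 2,043.97 / 2,000 − 1 = 0.021983 = 2.198%.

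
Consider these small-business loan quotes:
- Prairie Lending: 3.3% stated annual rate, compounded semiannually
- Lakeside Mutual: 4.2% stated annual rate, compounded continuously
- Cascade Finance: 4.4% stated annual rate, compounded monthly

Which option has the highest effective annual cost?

Prairie Lending: (1 + 0.033/2)^2 − 1 = 3.327%
Lakeside Mutual: e^0.042 − 1 = 4.289%
Cascade Finance: (1 + 0.044/12)^12 − 1 = 4.490%
The highest effective annual rate is Cascade Finance at 4.490%.

Cascade Finance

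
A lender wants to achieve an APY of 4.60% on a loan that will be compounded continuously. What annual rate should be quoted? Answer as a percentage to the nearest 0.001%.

4.497%

Continuous: nominal r satisfies e^r − 1 = 0.0460.
r = ln(1 + 0.0460) = ln(1.0460) = 0.044973 = 4.497%.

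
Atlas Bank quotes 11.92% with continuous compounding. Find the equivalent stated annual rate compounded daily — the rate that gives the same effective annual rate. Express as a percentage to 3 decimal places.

11.922%

EAR under continuous compounding: e^0.1192 − 1 = 0.126595.
Solve (1 + r/365)^365 = 1.126595: r/365 = 1.126595^(1/365) − 1 = 0.000327, so r = 0.119219 = 11.922%.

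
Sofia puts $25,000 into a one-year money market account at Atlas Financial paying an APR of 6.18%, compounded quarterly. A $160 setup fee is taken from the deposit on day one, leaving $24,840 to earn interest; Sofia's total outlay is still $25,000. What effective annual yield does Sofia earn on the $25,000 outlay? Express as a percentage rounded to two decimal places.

Value after one year: 24,840 × (1 + 0.0618/4)^4 = 24,840 × 1.063247 = $26,411.06.
Effective yield on the $25,000 outlay: 26,411.06 / 25,000 − 1 = 0.056442 = 5.64%.

5.64%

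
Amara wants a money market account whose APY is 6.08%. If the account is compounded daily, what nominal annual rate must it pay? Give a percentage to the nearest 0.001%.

(1 + r/365)^365 − 1 = 0.0608, so 1 + r/365 = 1.0608^(1/365).
r/365 = 0.000162, so r = 0.059028 = 5.903%.

5.903%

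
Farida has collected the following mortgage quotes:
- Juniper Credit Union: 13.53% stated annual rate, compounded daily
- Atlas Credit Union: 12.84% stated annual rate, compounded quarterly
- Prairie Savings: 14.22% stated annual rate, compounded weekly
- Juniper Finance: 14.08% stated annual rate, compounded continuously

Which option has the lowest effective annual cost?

Atlas Credit Union

Juniper Credit Union: (1 + 0.1353/365)^365 − 1 = 14.485%
Atlas Credit Union: (1 + 0.1284/4)^4 − 1 = 13.472%
Prairie Savings: (1 + 0.1422/52)^52 − 1 = 15.258%
Juniper Finance: e^0.1408 − 1 = 15.119%
The lowest effective annual rate is Atlas Credit Union at 13.472%.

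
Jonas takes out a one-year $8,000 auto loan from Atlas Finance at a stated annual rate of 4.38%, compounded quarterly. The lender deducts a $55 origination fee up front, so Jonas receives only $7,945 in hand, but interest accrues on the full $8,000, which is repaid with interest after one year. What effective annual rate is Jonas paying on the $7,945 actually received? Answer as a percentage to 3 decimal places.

5.176%

Amount owed after one year: 8,000 × (1 + 0.0438/4)^4 = 8,000 × 1.044525 = $8,356.20.
Effective rate on net proceeds: 8,356.20 / 7,945 − 1 = 0.051756 = 5.176%.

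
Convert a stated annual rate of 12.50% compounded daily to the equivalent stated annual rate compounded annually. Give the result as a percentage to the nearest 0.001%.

EAR = (1 + 0.1250/365)^365 − 1 = 0.133124.
Compounded annually, the equivalent nominal rate is the EAR itself: 13.312%.

13.312%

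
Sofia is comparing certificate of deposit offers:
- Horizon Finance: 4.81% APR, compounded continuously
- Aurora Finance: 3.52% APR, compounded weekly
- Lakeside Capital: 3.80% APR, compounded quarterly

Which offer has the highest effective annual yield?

Horizon Finance

Horizon Finance: e^0.0481 − 1 = 4.928%
Aurora Finance: (1 + 0.0352/52)^52 − 1 = 3.581%
Lakeside Capital: (1 + 0.0380/4)^4 − 1 = 3.854%
The highest effective annual rate is Horizon Finance at 4.928%.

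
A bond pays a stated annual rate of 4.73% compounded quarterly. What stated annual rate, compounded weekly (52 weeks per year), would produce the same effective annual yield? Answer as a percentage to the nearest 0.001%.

EAR = (1 + 0.0473/4)^4 − 1 = 0.048146.
Solve (1 + r/52)^52 = 1.048146: r/52 = 1.048146^(1/52) − 1 = 0.000905, so r = 0.047044 = 4.704%.

4.704%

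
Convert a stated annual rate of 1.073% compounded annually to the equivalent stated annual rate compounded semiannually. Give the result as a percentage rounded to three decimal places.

Compounded annually, EAR = nominal = 0.010730.
Solve (1 + r/2)^2 = 1.010730: r/2 = 1.010730^(1/2) − 1 = 0.005351, so r = 0.010701 = 1.070%.

1.070%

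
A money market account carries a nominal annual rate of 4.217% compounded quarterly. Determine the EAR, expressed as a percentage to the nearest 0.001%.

EAR = (1 + 0.04217/4)^4 − 1.
= 1.042842 − 1 = 4.284%.

4.284%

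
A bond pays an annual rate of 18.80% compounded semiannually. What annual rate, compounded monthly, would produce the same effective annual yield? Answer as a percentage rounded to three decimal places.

EAR = (1 + 0.1880/2)^2 − 1 = 0.196836.
Solve (1 + r/12)^12 = 1.196836: r/12 = 1.196836^(1/12) − 1 = 0.015086, so r = 0.181033 = 18.103%.

18.103%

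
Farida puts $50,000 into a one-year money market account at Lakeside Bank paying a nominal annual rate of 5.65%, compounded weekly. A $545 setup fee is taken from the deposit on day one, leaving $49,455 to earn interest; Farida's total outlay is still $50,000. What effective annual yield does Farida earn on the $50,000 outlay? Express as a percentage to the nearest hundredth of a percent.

Value after one year: 49,455 × (1 + 0.0565/52)^52 = 49,455 × 1.058094 = $52,328.05.
Effective yield on the $50,000 outlay: 52,328.05 / 50,000 − 1 = 0.046561 = 4.66%.

4.66%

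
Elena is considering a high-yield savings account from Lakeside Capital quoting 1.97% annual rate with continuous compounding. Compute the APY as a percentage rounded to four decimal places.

With continuous compounding, EAR = e^0.0197 − 1.
e^0.0197 = 1.019895, so EAR = 0.019895 = 1.9895%.

1.9895%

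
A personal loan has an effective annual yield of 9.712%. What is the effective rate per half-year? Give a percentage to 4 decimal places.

The per-half-year rate i satisfies (1 + i)^2 = 1 + 0.09712.
i = 1.09712^(1/2) − 1 = 0.0474350 = 4.7435%.

4.7435%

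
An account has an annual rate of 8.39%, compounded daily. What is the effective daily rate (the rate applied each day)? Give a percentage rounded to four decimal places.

0.0230%

With a nominal annual rate compounded daily, the periodic rate is the nominal rate divided by 365.
i = 0.0839 / 365 = 0.0002299 = 0.0230%.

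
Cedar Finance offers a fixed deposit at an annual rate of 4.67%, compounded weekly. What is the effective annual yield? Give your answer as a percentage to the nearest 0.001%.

EAR = (1 + 0.0467/52)^52 − 1.
= (1 + 0.000898)^52 − 1 = 1.047786 − 1 = 4.779%.

4.779%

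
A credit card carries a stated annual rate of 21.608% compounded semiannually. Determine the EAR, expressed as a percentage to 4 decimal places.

22.7753%

EAR = (1 + 0.21608/2)^2 − 1.
= (1 + 0.108040)^2 − 1 = 1.227753 − 1 = 22.7753%.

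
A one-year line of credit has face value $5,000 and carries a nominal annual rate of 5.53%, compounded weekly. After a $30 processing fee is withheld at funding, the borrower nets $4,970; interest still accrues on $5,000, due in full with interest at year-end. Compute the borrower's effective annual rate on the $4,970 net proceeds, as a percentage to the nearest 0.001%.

6.321%

Amount owed after one year: 5,000 × (1 + 0.0553/52)^52 = 5,000 × 1.056827 = $5,284.13.
Effective rate on net proceeds: 5,284.13 / 4,970 − 1 = 0.063206 = 6.321%.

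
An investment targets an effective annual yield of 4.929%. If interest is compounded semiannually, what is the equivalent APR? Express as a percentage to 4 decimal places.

(1 + r/2)^2 − 1 = 0.04929, so 1 + r/2 = 1.04929^(1/2).
r/2 = 0.024349, so r = 0.048697 = 4.8697%.

4.8697%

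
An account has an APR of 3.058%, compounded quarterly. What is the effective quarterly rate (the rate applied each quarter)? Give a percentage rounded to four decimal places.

0.7645%

With a nominal annual rate compounded quarterly, the periodic rate is the nominal rate divided by 4.
i = 0.03058 / 4 = 0.0076450 = 0.7645%.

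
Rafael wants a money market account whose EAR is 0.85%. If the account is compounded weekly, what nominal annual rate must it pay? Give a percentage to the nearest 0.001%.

(1 + r/52)^52 − 1 = 0.0085, so 1 + r/52 = 1.0085^(1/52).
r/52 = 0.000163, so r = 0.008465 = 0.846%.

0.846%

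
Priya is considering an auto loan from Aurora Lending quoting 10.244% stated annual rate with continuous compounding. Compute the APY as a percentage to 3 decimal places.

10.787%

With continuous compounding, EAR = e^0.10244 − 1.
e^0.10244 = 1.107871, so EAR = 0.107871 = 10.787%.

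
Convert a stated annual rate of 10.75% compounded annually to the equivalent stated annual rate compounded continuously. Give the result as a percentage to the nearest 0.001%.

Compounded annually, EAR = nominal = 0.107500.
Equivalent continuous rate: r = ln(1 + 0.107500) = 0.102105 = 10.211%.

10.211%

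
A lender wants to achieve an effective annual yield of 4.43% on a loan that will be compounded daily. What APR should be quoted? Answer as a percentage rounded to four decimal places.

(1 + r/365)^365 − 1 = 0.0443, so 1 + r/365 = 1.0443^(1/365).
r/365 = 0.000119, so r = 0.043349 = 4.3349%.

4.3349%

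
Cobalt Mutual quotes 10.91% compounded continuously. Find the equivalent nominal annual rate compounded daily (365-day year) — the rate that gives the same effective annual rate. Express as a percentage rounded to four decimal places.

EAR under continuous compounding: e^0.1091 − 1 = 0.115274.
Solve (1 + r/365)^365 = 1.115274: r/365 = 1.115274^(1/365) − 1 = 0.000299, so r = 0.109116 = 10.9116%.

10.9116%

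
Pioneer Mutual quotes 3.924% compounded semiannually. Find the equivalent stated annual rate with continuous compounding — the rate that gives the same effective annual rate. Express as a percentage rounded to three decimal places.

3.886%

EAR = (1 + 0.03924/2)^2 − 1 = 0.039625.
Equivalent continuous rate: r = ln(1 + 0.039625) = 0.038860 = 3.886%.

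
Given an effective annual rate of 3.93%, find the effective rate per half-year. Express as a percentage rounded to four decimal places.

The per-half-year rate i satisfies (1 + i)^2 = 1 + 0.0393.
i = 1.0393^(1/2) − 1 = 0.0194606 = 1.9461%.

1.9461%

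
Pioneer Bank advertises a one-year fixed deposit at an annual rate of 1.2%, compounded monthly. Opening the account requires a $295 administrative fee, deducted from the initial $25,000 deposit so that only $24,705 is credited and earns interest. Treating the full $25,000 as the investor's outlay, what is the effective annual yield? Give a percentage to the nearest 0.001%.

Value after one year: 24,705 × (1 + 0.012/12)^12 = 24,705 × 1.012066 = $25,003.10.
Effective yield on the $25,000 outlay: 25,003.10 / 25,000 − 1 = 0.000124 = 0.012%.

0.012%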